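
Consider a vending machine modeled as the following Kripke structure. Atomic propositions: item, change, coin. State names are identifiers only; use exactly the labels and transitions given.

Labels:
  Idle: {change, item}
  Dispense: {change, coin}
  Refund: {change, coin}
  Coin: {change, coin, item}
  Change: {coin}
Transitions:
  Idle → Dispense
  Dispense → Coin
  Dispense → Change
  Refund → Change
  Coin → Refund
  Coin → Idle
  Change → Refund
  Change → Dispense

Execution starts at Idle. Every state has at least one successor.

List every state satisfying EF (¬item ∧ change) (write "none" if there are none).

States satisfying ¬item ∧ change: {Dispense, Refund}.
States satisfying EF (¬item ∧ change): {Idle, Dispense, Refund, Coin, Change}.

{Idle, Dispense, Refund, Coin, Change}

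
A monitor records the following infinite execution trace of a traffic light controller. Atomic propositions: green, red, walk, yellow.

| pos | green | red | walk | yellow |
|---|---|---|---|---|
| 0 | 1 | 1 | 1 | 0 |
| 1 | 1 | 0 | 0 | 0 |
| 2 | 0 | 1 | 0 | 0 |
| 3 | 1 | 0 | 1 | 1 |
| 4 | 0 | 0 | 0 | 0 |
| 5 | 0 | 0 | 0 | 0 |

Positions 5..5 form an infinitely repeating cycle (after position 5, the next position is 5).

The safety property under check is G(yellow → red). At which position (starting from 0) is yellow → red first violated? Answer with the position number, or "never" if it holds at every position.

Check yellow → red at each position in order: 0 ✓, 1 ✓, 2 ✓.
At position 3 the labels are {green, walk, yellow}, so yellow → red is false there. This is the first violation.

3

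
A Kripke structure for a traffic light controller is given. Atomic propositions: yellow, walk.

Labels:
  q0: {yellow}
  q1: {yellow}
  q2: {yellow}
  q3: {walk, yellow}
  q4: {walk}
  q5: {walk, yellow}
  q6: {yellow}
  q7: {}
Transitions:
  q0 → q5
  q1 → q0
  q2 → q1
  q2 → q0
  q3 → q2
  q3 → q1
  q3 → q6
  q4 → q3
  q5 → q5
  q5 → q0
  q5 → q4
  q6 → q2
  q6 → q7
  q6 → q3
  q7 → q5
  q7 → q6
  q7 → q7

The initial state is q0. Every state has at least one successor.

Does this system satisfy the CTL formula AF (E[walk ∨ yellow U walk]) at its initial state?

Holds

States satisfying E[walk ∨ yellow U walk]: {q0, q1, q2, q3, q4, q5, q6}.
States satisfying AF (E[walk ∨ yellow U walk]): {q0, q1, q2, q3, q4, q5, q6}.
q0 ∈ Sat(AF (E[walk ∨ yellow U walk])).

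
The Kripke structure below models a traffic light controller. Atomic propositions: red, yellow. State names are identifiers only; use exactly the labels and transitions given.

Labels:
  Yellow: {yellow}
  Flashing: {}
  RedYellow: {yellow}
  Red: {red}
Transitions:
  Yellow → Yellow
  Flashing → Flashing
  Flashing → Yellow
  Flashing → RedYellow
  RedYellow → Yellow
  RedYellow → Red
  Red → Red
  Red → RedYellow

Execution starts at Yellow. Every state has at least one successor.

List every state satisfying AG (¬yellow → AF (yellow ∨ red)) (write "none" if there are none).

States satisfying ¬yellow → AF (yellow ∨ red): {Yellow, RedYellow, Red}.
States satisfying AG (¬yellow → AF (yellow ∨ red)): {Yellow, RedYellow, Red}.

{Yellow, RedYellow, Red}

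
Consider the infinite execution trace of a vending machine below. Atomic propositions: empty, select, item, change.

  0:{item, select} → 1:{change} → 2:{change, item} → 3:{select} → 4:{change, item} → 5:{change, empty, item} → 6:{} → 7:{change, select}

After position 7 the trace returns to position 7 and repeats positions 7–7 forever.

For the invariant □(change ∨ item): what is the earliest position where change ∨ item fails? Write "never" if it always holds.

3

Check change ∨ item at each position in order: 0 ✓, 1 ✓, 2 ✓.
At position 3 the labels are {select}, so change ∨ item is false there. This is the first violation.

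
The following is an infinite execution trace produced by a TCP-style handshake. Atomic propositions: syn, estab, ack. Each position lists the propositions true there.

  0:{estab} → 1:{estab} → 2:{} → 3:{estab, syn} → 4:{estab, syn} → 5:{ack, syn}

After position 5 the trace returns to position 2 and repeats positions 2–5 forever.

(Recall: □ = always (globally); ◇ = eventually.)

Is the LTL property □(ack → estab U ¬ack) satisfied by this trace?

ack → estab U ¬ack must hold at every position from 0 onward. It fails at position 5, so □(ack → estab U ¬ack) is false.
Positions where ack holds: 5.
Check estab U ¬ack at each: 5→fails.

No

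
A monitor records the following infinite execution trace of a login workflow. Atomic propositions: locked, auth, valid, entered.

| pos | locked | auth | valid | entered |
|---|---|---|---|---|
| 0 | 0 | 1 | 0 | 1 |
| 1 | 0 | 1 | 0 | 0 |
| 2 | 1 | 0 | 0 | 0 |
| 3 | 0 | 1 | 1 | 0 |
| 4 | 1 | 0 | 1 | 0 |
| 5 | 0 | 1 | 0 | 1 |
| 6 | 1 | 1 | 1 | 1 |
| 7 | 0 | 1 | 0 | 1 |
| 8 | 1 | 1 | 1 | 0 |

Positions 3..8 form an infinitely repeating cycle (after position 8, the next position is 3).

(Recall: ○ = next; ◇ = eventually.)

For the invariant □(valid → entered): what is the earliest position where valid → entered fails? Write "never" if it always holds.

Check valid → entered at each position in order: 0 ✓, 1 ✓, 2 ✓.
At position 3 the labels are {auth, valid}, so valid → entered is false there. This is the first violation.

3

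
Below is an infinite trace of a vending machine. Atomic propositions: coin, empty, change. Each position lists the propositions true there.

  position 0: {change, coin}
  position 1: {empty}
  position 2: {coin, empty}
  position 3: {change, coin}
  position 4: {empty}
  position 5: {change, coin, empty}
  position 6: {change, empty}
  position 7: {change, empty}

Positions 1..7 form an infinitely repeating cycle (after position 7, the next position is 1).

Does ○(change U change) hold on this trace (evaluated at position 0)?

The position after 0 is 1; change U change is false there.

Does not hold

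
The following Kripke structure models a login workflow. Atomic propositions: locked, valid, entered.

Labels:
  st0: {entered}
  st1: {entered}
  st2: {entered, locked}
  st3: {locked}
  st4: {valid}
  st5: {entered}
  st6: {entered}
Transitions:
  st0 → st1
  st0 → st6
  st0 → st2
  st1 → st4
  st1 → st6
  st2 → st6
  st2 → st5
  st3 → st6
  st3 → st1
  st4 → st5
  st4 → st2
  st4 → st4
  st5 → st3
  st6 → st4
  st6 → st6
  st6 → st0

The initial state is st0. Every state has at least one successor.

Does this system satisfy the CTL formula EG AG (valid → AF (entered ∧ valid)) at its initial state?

States satisfying AG (valid → AF (entered ∧ valid)): ∅.
States satisfying EG AG (valid → AF (entered ∧ valid)): ∅.
No suitable path/successor from st0 witnesses the formula.
st0 ∉ Sat(EG AG (valid → AF (entered ∧ valid))).

No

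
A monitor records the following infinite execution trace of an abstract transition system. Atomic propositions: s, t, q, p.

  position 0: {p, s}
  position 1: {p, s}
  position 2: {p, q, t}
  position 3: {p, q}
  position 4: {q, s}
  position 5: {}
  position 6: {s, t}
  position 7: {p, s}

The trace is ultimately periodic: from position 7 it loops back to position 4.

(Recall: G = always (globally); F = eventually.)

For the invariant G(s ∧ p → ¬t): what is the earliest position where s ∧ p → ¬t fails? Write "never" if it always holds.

never

s ∧ p → ¬t holds at every position 0..7, and those are all the positions the trace ever visits, so the invariant G(s ∧ p → ¬t) is never violated.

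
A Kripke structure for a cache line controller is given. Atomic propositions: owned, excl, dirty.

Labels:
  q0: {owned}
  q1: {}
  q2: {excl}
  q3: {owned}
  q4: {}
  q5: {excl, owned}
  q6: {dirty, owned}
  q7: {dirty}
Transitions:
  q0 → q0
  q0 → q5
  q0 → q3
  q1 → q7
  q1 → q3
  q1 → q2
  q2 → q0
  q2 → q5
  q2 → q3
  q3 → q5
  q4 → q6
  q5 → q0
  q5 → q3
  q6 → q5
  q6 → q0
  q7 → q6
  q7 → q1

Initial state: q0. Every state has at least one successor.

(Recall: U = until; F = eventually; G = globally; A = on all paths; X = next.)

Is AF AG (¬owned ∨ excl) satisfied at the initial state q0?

States satisfying AG (¬owned ∨ excl): ∅.
States satisfying AF AG (¬owned ∨ excl): ∅.
There is a path from q0 along which AG (¬owned ∨ excl) never holds.
q0 ∉ Sat(AF AG (¬owned ∨ excl)).

No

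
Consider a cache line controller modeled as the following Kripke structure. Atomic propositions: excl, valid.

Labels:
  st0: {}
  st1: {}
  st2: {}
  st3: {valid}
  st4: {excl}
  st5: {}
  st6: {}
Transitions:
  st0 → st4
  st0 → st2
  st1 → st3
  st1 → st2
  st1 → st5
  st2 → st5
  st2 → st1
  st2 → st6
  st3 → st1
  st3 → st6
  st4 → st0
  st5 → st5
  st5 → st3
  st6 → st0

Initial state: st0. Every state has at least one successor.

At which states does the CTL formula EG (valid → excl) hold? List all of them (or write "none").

States satisfying valid → excl: {st0, st1, st2, st4, st5, st6}.
States satisfying EG (valid → excl): {st0, st1, st2, st4, st5, st6}.

{st0, st1, st2, st4, st5, st6}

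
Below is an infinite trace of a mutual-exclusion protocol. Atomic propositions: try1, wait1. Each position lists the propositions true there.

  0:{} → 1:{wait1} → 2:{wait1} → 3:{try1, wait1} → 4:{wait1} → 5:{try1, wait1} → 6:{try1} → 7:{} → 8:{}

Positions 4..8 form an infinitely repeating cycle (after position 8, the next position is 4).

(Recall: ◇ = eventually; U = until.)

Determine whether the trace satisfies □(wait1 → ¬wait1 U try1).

wait1 → ¬wait1 U try1 must hold at every position from 0 onward. It fails at position 1, so □(wait1 → ¬wait1 U try1) is false.
Positions where wait1 holds: 1, 2, 3, 4, 5.
Check ¬wait1 U try1 at each: 1→fails, 2→fails, 3→ok, 4→fails, 5→ok.

Violated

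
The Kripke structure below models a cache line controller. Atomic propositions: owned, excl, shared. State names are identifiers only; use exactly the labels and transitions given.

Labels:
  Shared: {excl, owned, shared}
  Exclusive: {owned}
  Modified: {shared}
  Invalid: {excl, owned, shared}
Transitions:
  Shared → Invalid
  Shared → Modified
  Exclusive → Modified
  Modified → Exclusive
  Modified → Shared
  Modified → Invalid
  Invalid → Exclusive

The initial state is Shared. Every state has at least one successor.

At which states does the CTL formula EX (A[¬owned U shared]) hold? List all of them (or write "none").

{Shared, Exclusive, Modified}

States satisfying A[¬owned U shared]: {Shared, Modified, Invalid}.
States satisfying EX (A[¬owned U shared]): {Shared, Exclusive, Modified}.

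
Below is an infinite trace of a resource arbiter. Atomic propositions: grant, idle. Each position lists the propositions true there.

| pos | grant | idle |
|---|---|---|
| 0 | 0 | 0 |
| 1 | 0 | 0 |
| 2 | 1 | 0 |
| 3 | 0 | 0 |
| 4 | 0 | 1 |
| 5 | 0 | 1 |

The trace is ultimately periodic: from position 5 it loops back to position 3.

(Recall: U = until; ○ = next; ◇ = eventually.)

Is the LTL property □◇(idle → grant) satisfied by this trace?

Satisfied

◇(idle → grant) holds at every position 0..5, and those are all positions ever visited, so □◇(idle → grant) holds.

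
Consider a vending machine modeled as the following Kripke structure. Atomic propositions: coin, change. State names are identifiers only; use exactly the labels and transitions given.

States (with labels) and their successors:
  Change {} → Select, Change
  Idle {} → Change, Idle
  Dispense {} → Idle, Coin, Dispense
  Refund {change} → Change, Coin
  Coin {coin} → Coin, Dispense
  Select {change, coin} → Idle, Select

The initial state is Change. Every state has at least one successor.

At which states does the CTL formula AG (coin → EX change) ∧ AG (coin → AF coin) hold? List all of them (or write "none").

{Change, Idle, Select}

States satisfying coin → EX change: {Change, Idle, Dispense, Refund, Select}.
States satisfying AG (coin → EX change): {Change, Idle, Select}.
States satisfying coin → AF coin: {Change, Idle, Dispense, Refund, Coin, Select}.
States satisfying AG (coin → AF coin): {Change, Idle, Dispense, Refund, Coin, Select}.
States satisfying AG (coin → EX change) ∧ AG (coin → AF coin): {Change, Idle, Select}.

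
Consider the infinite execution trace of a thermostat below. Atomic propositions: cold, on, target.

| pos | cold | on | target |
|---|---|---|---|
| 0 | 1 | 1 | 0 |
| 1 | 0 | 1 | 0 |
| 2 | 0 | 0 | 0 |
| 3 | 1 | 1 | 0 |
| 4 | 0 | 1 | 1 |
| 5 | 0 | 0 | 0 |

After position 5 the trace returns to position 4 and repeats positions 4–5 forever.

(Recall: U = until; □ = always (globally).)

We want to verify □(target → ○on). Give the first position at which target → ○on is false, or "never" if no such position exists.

4

Check target → ○on at each position in order: 0 ✓, 1 ✓, 2 ✓, 3 ✓.
At position 4 the labels are {on, target} and the next position 5 has {}, so target → ○on is false there. This is the first violation.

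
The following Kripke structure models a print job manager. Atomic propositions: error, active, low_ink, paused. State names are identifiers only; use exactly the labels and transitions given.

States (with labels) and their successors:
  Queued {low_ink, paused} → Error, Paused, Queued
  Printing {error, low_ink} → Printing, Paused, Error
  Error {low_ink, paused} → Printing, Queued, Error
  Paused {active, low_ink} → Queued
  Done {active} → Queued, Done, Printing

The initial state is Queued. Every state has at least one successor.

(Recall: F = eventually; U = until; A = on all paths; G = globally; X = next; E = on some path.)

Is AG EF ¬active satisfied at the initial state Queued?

States satisfying EF ¬active: {Queued, Printing, Error, Paused, Done}.
States satisfying AG EF ¬active: {Queued, Printing, Error, Paused, Done}.
Every state reachable from Queued satisfies EF ¬active.
Queued ∈ Sat(AG EF ¬active).

Satisfied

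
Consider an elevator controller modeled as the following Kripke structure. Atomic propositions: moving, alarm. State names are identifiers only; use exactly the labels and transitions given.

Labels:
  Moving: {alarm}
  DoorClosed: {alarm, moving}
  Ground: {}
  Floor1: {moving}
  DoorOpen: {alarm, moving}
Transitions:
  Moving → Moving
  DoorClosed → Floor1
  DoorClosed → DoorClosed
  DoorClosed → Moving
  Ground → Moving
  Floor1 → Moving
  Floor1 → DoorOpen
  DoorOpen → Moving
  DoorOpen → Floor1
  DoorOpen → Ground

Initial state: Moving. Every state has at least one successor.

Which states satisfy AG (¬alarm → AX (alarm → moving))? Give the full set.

{Moving}

States satisfying ¬alarm → AX (alarm → moving): {Moving, DoorClosed, DoorOpen}.
States satisfying AG (¬alarm → AX (alarm → moving)): {Moving}.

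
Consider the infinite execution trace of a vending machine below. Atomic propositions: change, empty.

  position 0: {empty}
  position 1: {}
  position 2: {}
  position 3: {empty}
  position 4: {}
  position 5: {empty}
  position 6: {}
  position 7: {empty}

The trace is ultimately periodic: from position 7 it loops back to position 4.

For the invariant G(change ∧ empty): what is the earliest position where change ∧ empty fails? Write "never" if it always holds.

0

At position 0 the labels are {empty}, so change ∧ empty is false there. This is the first violation.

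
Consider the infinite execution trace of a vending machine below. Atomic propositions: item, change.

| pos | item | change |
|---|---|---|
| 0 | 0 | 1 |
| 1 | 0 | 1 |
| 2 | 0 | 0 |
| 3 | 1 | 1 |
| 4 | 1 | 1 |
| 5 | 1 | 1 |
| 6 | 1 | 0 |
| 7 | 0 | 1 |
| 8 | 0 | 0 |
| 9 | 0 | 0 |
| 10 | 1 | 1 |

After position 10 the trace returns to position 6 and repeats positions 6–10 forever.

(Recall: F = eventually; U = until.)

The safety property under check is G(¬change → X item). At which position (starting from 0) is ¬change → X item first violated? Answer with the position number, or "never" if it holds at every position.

6

Check ¬change → X item at each position in order: 0 ✓, 1 ✓, 2 ✓, 3 ✓, 4 ✓, 5 ✓.
At position 6 the labels are {item} and the next position 7 has {change}, so ¬change → X item is false there. This is the first violation.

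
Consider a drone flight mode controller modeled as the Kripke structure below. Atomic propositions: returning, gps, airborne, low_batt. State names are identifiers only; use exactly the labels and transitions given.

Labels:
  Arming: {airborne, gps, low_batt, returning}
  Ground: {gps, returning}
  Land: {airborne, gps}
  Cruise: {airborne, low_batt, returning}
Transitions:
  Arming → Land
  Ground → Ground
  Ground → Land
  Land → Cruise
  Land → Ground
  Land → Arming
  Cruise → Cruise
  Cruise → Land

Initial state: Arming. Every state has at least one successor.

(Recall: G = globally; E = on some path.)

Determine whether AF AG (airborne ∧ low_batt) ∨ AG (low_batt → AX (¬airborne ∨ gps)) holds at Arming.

States satisfying AG (airborne ∧ low_batt): ∅.
States satisfying AF AG (airborne ∧ low_batt): ∅.
States satisfying low_batt → AX (¬airborne ∨ gps): {Arming, Ground, Land}.
States satisfying AG (low_batt → AX (¬airborne ∨ gps)): ∅.
States satisfying AF AG (airborne ∧ low_batt) ∨ AG (low_batt → AX (¬airborne ∨ gps)): ∅.
Arming ∉ Sat(AF AG (airborne ∧ low_batt) ∨ AG (low_batt → AX (¬airborne ∨ gps))).

Violated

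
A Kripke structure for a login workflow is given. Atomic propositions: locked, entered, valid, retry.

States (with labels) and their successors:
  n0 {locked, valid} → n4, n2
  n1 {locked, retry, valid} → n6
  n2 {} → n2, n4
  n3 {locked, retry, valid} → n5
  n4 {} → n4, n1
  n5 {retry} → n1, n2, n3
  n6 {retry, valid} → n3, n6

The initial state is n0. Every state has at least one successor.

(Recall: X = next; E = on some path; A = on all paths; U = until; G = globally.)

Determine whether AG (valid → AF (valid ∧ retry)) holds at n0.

Does not hold

States satisfying valid → AF (valid ∧ retry): {n1, n2, n3, n4, n5, n6}.
States satisfying AG (valid → AF (valid ∧ retry)): {n1, n2, n3, n4, n5, n6}.
n0 is reachable from n0 and violates valid → AF (valid ∧ retry), so AG fails at n0.
n0 ∉ Sat(AG (valid → AF (valid ∧ retry))).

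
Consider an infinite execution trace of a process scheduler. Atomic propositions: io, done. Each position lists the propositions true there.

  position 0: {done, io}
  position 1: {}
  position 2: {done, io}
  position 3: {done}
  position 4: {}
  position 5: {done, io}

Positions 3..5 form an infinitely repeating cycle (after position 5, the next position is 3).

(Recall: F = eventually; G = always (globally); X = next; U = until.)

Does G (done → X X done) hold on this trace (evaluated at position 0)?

Does not hold

done → X X done must hold at every position from 0 onward. It fails at position 2, so G (done → X X done) is false.
Positions where done holds: 0, 2, 3, 5.
Check X X done at each: 0→ok, 2→fails, 3→ok, 5→fails.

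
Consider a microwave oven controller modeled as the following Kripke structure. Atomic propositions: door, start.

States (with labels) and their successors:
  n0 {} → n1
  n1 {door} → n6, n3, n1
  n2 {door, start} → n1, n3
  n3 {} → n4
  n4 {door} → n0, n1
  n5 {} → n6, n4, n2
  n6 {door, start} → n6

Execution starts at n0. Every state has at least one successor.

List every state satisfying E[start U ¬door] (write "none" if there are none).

States satisfying start: {n2, n6}.
States satisfying ¬door: {n0, n3, n5}.
States satisfying E[start U ¬door]: {n0, n2, n3, n5}.

{n0, n2, n3, n5}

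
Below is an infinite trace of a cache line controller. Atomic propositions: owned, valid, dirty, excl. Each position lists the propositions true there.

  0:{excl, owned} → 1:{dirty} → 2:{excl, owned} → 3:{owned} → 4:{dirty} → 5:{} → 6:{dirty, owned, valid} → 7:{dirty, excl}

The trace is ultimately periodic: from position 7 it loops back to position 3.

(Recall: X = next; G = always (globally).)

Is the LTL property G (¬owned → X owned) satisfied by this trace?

¬owned → X owned must hold at every position from 0 onward. It fails at position 4, so G (¬owned → X owned) is false.
Positions where ¬owned holds: 1, 4, 5, 7.
Check X owned at each: 1→ok, 4→fails, 5→ok, 7→ok.

Violated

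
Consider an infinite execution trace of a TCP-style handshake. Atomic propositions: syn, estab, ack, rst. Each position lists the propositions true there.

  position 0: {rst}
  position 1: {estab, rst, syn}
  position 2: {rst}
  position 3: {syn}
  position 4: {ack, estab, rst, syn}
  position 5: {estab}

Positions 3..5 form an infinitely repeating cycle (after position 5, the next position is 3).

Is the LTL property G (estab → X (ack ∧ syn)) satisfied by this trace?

estab → X (ack ∧ syn) must hold at every position from 0 onward. It fails at position 1, so G (estab → X (ack ∧ syn)) is false.
Positions where estab holds: 1, 4, 5.
Check X (ack ∧ syn) at each: 1→fails, 4→fails, 5→fails.

No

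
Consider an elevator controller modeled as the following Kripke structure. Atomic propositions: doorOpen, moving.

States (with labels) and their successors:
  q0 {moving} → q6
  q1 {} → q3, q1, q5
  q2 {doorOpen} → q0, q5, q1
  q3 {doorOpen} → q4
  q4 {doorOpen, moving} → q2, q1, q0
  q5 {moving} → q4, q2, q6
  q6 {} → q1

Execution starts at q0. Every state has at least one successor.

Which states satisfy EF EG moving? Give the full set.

States satisfying EG moving: ∅.
States satisfying EF EG moving: ∅.

none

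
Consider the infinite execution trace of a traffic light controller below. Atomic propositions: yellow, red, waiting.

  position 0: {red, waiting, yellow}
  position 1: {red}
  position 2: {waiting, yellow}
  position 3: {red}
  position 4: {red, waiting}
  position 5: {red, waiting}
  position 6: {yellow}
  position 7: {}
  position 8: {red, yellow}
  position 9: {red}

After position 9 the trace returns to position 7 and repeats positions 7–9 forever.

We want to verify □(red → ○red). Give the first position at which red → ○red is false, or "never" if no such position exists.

1

Check red → ○red at each position in order: 0 ✓.
At position 1 the labels are {red} and the next position 2 has {waiting, yellow}, so red → ○red is false there. This is the first violation.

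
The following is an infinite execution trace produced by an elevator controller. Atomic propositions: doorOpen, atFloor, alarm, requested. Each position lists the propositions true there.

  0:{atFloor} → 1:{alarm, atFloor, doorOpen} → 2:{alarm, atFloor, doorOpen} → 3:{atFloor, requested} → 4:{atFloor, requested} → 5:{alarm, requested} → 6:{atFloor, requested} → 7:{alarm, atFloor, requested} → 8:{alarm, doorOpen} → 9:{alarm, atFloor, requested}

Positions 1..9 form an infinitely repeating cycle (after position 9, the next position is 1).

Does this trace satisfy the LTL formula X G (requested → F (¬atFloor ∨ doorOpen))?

The position after 0 is 1; G (requested → F (¬atFloor ∨ doorOpen)) is true there.

Satisfied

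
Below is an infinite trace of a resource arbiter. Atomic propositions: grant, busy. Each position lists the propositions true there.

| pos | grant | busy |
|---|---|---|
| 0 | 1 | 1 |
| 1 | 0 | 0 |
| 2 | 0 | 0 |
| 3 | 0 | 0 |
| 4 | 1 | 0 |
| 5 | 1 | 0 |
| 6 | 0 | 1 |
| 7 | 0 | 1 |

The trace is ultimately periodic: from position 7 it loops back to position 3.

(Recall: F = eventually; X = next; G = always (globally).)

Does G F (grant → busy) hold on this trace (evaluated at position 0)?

F (grant → busy) holds at every position 0..7, and those are all positions ever visited, so G F (grant → busy) holds.

Yes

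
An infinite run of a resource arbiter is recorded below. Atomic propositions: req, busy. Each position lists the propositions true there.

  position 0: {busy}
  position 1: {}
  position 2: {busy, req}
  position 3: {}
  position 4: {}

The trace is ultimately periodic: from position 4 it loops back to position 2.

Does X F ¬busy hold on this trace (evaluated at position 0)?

The position after 0 is 1; F ¬busy is true there.

Holds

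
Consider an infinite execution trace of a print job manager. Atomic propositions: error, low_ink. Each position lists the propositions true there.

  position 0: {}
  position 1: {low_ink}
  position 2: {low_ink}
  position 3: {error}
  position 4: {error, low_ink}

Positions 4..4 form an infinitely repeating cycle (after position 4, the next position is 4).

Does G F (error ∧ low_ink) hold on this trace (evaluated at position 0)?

Yes

F (error ∧ low_ink) holds at every position 0..4, and those are all positions ever visited, so G F (error ∧ low_ink) holds.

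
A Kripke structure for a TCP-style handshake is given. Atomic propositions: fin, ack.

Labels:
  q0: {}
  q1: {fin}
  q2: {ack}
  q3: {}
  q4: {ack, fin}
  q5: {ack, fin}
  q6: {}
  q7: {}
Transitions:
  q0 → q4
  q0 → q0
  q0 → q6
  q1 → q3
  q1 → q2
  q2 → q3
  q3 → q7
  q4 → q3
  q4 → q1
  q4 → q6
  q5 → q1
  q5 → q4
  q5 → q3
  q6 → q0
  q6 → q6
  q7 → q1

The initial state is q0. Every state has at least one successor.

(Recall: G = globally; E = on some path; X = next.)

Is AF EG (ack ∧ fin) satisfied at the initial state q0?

Does not hold

States satisfying EG (ack ∧ fin): ∅.
States satisfying AF EG (ack ∧ fin): ∅.
There is a path from q0 along which EG (ack ∧ fin) never holds.
q0 ∉ Sat(AF EG (ack ∧ fin)).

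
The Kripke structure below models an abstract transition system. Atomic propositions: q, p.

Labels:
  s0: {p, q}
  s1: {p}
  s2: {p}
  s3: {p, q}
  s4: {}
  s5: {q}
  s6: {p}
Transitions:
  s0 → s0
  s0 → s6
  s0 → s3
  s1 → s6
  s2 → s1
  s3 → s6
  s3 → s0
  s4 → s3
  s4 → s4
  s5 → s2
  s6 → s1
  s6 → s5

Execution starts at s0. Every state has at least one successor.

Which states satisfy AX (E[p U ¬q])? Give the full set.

States satisfying E[p U ¬q]: {s0, s1, s2, s3, s4, s6}.
States satisfying AX (E[p U ¬q]): {s0, s1, s2, s3, s4, s5}.

{s0, s1, s2, s3, s4, s5}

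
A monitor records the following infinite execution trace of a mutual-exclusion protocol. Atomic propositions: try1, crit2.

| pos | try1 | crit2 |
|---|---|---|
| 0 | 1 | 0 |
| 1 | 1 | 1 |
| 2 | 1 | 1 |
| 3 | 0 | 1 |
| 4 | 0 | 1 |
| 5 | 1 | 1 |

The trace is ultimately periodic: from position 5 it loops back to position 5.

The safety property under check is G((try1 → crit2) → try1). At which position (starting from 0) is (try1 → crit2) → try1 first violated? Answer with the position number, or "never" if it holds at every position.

3

Check (try1 → crit2) → try1 at each position in order: 0 ✓, 1 ✓, 2 ✓.
At position 3 the labels are {crit2}, so (try1 → crit2) → try1 is false there. This is the first violation.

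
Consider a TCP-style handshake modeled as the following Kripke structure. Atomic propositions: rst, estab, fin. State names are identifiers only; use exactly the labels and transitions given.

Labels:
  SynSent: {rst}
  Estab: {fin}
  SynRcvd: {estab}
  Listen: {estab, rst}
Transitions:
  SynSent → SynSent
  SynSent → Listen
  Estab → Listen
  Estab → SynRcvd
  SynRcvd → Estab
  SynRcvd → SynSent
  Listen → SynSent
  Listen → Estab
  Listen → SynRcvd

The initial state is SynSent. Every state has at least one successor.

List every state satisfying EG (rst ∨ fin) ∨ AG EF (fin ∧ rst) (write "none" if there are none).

{SynSent, Estab, Listen}

States satisfying rst ∨ fin: {SynSent, Estab, Listen}.
States satisfying EG (rst ∨ fin): {SynSent, Estab, Listen}.
States satisfying EF (fin ∧ rst): ∅.
States satisfying AG EF (fin ∧ rst): ∅.
States satisfying EG (rst ∨ fin) ∨ AG EF (fin ∧ rst): {SynSent, Estab, Listen}.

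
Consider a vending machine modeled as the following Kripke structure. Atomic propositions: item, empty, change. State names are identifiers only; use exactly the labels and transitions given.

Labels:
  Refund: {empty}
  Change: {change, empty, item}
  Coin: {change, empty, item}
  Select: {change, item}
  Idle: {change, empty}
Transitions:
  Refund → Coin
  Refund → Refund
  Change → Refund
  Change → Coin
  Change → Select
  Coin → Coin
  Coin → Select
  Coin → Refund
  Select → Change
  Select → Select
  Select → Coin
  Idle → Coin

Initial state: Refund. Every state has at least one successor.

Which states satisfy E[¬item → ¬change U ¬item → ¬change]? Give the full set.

States satisfying ¬item → ¬change: {Refund, Change, Coin, Select}.
States satisfying E[¬item → ¬change U ¬item → ¬change]: {Refund, Change, Coin, Select}.

{Refund, Change, Coin, Select}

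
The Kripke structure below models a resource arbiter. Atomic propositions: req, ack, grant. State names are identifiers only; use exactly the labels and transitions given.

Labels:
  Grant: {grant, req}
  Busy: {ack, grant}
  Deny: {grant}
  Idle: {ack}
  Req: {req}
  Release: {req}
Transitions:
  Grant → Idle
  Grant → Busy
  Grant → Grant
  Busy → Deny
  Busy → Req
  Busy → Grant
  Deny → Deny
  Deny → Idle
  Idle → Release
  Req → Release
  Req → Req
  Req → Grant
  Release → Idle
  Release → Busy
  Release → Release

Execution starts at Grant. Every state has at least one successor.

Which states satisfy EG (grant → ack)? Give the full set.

States satisfying grant → ack: {Busy, Idle, Req, Release}.
States satisfying EG (grant → ack): {Busy, Idle, Req, Release}.

{Busy, Idle, Req, Release}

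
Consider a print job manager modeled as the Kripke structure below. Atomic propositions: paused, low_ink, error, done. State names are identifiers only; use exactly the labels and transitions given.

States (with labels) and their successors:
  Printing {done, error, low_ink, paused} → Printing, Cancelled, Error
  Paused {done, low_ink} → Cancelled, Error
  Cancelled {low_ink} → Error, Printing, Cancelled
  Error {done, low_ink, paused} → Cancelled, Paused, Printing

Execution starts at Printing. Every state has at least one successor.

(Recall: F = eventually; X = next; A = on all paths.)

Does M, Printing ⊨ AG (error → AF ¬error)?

States satisfying error → AF ¬error: {Paused, Cancelled, Error}.
States satisfying AG (error → AF ¬error): ∅.
Printing is reachable from Printing and violates error → AF ¬error, so AG fails at Printing.
Printing ∉ Sat(AG (error → AF ¬error)).

No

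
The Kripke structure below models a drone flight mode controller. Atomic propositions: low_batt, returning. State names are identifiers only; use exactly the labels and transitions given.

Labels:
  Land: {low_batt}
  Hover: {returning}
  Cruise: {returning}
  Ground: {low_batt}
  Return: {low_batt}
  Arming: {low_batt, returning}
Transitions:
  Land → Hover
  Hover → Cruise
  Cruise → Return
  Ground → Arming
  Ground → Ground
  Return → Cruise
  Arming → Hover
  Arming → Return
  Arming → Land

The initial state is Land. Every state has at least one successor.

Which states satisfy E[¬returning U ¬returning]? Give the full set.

{Land, Ground, Return}

States satisfying ¬returning: {Land, Ground, Return}.
States satisfying E[¬returning U ¬returning]: {Land, Ground, Return}.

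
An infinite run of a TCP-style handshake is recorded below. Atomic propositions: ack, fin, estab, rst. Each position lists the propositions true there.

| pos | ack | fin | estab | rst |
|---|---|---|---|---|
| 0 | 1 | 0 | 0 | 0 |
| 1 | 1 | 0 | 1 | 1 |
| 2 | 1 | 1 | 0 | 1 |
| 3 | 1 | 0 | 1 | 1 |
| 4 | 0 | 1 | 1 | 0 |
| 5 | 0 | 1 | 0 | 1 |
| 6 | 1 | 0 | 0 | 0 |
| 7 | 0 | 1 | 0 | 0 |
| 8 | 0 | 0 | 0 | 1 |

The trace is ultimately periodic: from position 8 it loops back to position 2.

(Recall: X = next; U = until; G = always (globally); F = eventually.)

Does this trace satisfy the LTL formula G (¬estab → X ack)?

No

¬estab → X ack must hold at every position from 0 onward. It fails at position 6, so G (¬estab → X ack) is false.
Positions where ¬estab holds: 0, 2, 5, 6, 7, 8.
Check X ack at each: 0→ok, 2→ok, 5→ok, 6→fails, 7→fails, 8→ok.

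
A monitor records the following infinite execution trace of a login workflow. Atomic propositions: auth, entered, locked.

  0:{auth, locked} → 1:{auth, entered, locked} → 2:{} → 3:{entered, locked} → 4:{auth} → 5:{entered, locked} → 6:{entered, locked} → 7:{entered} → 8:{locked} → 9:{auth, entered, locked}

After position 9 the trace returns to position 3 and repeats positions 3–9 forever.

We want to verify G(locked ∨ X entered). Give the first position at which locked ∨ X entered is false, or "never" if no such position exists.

Check locked ∨ X entered at each position in order: 0 ✓, 1 ✓, 2 ✓, 3 ✓, 4 ✓, 5 ✓, 6 ✓.
At position 7 the labels are {entered} and the next position 8 has {locked}, so locked ∨ X entered is false there. This is the first violation.

7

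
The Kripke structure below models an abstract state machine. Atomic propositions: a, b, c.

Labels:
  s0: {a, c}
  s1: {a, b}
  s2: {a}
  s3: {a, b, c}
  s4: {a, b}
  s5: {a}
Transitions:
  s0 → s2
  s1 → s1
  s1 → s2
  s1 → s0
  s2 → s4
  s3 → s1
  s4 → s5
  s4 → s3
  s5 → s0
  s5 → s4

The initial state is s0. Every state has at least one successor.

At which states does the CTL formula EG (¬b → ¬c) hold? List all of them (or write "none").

{s1, s2, s3, s4, s5}

States satisfying ¬b → ¬c: {s1, s2, s3, s4, s5}.
States satisfying EG (¬b → ¬c): {s1, s2, s3, s4, s5}.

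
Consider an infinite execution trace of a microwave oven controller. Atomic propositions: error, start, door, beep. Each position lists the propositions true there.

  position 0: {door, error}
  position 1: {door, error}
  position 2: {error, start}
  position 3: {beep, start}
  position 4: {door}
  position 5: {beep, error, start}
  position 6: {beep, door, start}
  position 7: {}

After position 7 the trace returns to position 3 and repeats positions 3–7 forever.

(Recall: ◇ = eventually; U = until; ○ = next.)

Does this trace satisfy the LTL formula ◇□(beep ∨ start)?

□(beep ∨ start) is false at every position 0..7, so it never becomes true and ◇□(beep ∨ start) fails.

Does not hold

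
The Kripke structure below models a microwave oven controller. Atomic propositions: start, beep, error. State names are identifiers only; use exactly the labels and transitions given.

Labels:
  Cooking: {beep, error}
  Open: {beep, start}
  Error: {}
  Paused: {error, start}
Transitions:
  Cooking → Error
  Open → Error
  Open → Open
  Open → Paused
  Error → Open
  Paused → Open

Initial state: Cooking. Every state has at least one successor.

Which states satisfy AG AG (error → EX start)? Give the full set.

{Open, Error, Paused}

States satisfying AG (error → EX start): {Open, Error, Paused}.
States satisfying AG AG (error → EX start): {Open, Error, Paused}.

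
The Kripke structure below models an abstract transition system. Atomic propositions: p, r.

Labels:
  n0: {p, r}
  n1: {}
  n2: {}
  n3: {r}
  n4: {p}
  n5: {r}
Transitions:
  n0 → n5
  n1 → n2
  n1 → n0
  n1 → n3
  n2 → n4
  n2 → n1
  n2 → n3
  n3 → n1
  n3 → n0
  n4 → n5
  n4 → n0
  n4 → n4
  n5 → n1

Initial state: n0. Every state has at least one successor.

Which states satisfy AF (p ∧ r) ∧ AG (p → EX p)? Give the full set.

none

States satisfying p ∧ r: {n0}.
States satisfying AF (p ∧ r): {n0}.
States satisfying p → EX p: {n1, n2, n3, n4, n5}.
States satisfying AG (p → EX p): ∅.
States satisfying AF (p ∧ r) ∧ AG (p → EX p): ∅.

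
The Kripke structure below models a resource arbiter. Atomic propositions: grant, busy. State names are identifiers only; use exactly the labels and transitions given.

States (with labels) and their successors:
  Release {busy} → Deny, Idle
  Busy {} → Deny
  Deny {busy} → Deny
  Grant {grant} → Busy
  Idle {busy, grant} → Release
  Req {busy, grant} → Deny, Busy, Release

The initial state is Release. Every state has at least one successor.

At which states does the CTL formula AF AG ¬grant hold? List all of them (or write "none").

{Busy, Deny, Grant}

States satisfying AG ¬grant: {Busy, Deny}.
States satisfying AF AG ¬grant: {Busy, Deny, Grant}.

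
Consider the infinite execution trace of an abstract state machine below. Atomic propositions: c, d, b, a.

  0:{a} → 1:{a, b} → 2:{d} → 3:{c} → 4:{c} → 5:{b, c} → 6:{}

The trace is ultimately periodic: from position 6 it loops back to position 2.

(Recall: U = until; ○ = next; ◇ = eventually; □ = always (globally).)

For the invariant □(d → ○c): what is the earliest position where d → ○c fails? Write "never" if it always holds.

d → ○c holds at every position 0..6, and those are all the positions the trace ever visits, so the invariant □(d → ○c) is never violated.

never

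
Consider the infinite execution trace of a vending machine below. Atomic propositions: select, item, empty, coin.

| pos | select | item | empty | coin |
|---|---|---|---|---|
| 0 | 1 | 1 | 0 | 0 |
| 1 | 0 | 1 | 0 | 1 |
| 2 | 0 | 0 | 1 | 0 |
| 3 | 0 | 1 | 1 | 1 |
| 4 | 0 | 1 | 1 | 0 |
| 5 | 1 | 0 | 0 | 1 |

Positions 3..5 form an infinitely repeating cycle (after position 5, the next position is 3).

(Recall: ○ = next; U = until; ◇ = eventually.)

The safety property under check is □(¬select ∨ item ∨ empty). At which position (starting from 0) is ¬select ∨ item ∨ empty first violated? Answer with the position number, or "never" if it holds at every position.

5

Check ¬select ∨ item ∨ empty at each position in order: 0 ✓, 1 ✓, 2 ✓, 3 ✓, 4 ✓.
At position 5 the labels are {coin, select}, so ¬select ∨ item ∨ empty is false there. This is the first violation.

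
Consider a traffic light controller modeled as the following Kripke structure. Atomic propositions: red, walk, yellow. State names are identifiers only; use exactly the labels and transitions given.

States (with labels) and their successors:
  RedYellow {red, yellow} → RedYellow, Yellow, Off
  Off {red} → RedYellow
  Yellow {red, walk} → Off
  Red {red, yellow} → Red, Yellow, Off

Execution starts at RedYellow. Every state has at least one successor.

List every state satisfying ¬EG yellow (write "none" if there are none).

{Off, Yellow}

States satisfying yellow: {RedYellow, Red}.
States satisfying EG yellow: {RedYellow, Red}.
States satisfying ¬EG yellow: {Off, Yellow}.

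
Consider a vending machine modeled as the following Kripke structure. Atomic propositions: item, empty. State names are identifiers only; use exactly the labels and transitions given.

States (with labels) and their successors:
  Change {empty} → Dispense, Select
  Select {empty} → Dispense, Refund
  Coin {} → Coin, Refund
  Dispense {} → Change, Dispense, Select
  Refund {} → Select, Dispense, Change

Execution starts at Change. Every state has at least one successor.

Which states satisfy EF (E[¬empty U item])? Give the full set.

none

States satisfying E[¬empty U item]: ∅.
States satisfying EF (E[¬empty U item]): ∅.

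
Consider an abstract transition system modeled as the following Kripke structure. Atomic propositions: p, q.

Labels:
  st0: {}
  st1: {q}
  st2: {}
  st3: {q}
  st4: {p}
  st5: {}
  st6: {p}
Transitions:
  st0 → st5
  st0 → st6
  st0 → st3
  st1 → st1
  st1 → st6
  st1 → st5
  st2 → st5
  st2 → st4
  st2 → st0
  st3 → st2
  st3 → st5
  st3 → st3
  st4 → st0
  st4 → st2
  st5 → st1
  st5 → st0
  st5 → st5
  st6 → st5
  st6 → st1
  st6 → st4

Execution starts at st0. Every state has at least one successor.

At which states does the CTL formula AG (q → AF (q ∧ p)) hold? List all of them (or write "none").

States satisfying q → AF (q ∧ p): {st0, st2, st4, st5, st6}.
States satisfying AG (q → AF (q ∧ p)): ∅.

none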